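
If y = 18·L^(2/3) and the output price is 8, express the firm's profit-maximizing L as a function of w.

MP_L = (2/3)·18·L^(-1/3) = 12·L^(-1/3).
Setting P·MP_L = w: 96·L^(-1/3) = w.
Solving for L: L^(-1/3) = w/96, so L = (96/w)^(3).

L(w) = 884736/w³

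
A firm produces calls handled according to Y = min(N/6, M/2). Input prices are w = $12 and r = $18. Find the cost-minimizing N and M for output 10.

N* = 60, M* = 20

With a fixed-proportions technology, the cost-minimizing bundle uses no slack in either input: N/6 = M/2 = Y.
So N = 6·10 = 60 and M = 2·10 = 20.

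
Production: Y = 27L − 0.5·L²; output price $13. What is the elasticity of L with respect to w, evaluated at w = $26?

From P·MP_L = w with MP_L = 27 − L, labor demand is L(w) = 27 − w/13.
dL/dw = −1/(13) = -1/13.
At w = 26, L = 25, so ε = (dL/dw)·(w/L) = (-1/13)·(26/25) = -0.08.

ε = -0.08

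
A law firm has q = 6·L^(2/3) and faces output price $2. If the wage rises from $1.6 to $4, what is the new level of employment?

L* = 8

From P·MP_L = w with MP_L = 4·L^(-1/3), the labor demand is L(w) = (8/w)^(3).
At w = 1.6: L = 125. At w = 4: L = 8.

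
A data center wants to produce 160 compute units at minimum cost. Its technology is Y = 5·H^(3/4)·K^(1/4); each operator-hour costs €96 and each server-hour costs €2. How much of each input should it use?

H* = 16, K* = 256

Cost minimization requires the marginal rate of technical substitution to equal the input-price ratio: MP_H/MP_K = w/r.
Here MP_H/MP_K = (3/4)·(K/H)/(1/4) = 3·(K/H). Setting this equal to 96/2 = 48 gives K = 16H.
Substituting into Y = 160: 5·H^(3/4)·(16H)^(1/4) = 160.
Solving, H = 16 and K = 256.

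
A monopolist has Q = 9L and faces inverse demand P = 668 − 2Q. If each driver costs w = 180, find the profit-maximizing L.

L* = 18

Marginal revenue from the inverse demand is MR = 668 − 4Q.
The marginal product is MP_L = 9.
A monopolist hires until marginal revenue product equals the wage: MR·MP_L = w.
(668 − 36L)·9 = 180, so L = 18.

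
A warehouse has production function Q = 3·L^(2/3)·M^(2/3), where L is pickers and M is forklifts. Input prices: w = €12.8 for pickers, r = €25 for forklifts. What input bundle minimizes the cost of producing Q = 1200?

Cost minimization requires the marginal rate of technical substitution to equal the input-price ratio: MP_L/MP_M = w/r.
Here MP_L/MP_M = (2/3)·(M/L)/(2/3) = (M/L). Setting this equal to 12.8/25 = 0.512 gives M = 0.512L.
Substituting into Q = 1200: 3·L^(2/3)·(0.512L)^(2/3) = 1200.
Solving, L = 125 and M = 64.

L* = 125, M* = 64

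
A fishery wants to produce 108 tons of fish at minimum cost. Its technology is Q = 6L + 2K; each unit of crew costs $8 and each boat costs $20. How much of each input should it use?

L* = 18, K* = 0

The inputs are perfect substitutes, so the firm uses whichever has the lower cost per unit of output.
Cost per unit of output via L is w/6 = 4/3; via K it is r/2 = 10. L is cheaper.
Producing Q = 108 with L alone: L = 18, K = 0.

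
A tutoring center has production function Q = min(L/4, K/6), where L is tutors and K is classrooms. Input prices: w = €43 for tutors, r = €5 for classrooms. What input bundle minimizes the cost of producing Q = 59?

With a fixed-proportions technology, the cost-minimizing bundle uses no slack in either input: L/4 = K/6 = Q.
So L = 4·59 = 236 and K = 6·59 = 354.

L* = 236, K* = 354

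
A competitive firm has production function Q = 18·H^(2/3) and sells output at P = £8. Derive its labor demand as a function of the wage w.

MP_H = (2/3)·18·H^(-1/3) = 12·H^(-1/3).
Setting P·MP_H = w: 96·H^(-1/3) = w.
Solving for H: H^(-1/3) = w/96, so H = (96/w)^(3).

H(w) = 884736/w³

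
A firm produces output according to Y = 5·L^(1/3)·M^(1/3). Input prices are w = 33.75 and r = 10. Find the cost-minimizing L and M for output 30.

Cost minimization requires the marginal rate of technical substitution to equal the input-price ratio: MP_L/MP_M = w/r.
Here MP_L/MP_M = (1/3)·(M/L)/(1/3) = (M/L). Setting this equal to 33.75/10 = 3.375 gives M = 3.375L.
Substituting into Y = 30: 5·L^(1/3)·(3.375L)^(1/3) = 30.
Solving, L = 8 and M = 27.

L* = 8, M* = 27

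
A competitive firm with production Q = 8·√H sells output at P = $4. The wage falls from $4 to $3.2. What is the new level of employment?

From P·MP_H = w with MP_H = 4·H^(-1/2), the labor demand is H(w) = (16/w)^(2).
At w = 4: H = 16. At w = 3.2: H = 25.

H* = 25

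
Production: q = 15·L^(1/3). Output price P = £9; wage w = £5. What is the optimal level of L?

L* = 27

MP_L = (1/3)·15·L^(-2/3) = 5·L^(-2/3).
Profit maximization for a price taker requires P·MP_L = w: 9·5·L^(-2/3) = 5.
So L^(-2/3) = 1/9, which gives L = 27.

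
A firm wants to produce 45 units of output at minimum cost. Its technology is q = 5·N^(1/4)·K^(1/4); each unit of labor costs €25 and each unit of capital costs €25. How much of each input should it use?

Cost minimization requires the marginal rate of technical substitution to equal the input-price ratio: MP_N/MP_K = w/r.
Here MP_N/MP_K = (1/4)·(K/N)/(1/4) = (K/N). Setting this equal to 25/25 = 1 gives K = N.
Substituting into q = 45: 5·N^(1/4)·(N)^(1/4) = 45.
Solving, N = 81 and K = 81.

N* = 81, K* = 81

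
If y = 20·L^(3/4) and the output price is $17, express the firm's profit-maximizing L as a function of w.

L(w) = (255/w)^(4)

MP_L = (3/4)·20·L^(-1/4) = 15·L^(-1/4).
Setting P·MP_L = w: 255·L^(-1/4) = w.
Solving for L: L^(-1/4) = w/255, so L = (255/w)^(4).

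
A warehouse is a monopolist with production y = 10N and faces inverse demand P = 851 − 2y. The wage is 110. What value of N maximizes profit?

N* = 21

Marginal revenue from the inverse demand is MR = 851 − 4y.
The marginal product is MP_N = 10.
A monopolist hires until marginal revenue product equals the wage: MR·MP_N = w.
(851 − 40N)·10 = 110, so N = 21.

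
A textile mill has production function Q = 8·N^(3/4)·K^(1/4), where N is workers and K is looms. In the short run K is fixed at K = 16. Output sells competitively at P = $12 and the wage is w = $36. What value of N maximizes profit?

With K = 16, MP_N = (3/4)·8·N^(-1/4)·16^(1/4) = 12·N^(-1/4).
Profit maximization for a price taker requires P·MP_N = w: 12·12·N^(-1/4) = 36.
So N^(-1/4) = 0.25, which gives N = 256.

N* = 256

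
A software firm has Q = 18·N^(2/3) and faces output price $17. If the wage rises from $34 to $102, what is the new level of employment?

N* = 8

From P·MP_N = w with MP_N = 12·N^(-1/3), the labor demand is N(w) = (204/w)^(3).
At w = 34: N = 216. At w = 102: N = 8.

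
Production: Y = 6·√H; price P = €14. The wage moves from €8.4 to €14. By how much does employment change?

ΔH = -16

From P·MP_H = w with MP_H = 3·H^(-1/2), the labor demand is H(w) = (42/w)^(2).
At w = 8.4: H = 25. At w = 14: H = 9.
ΔH = 9 − 25 = -16.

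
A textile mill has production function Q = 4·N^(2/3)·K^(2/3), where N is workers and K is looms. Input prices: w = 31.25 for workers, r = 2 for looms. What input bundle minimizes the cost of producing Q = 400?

N* = 8, K* = 125

Cost minimization requires the marginal rate of technical substitution to equal the input-price ratio: MP_N/MP_K = w/r.
Here MP_N/MP_K = (2/3)·(K/N)/(2/3) = (K/N). Setting this equal to 31.25/2 = 15.625 gives K = 15.625N.
Substituting into Q = 400: 4·N^(2/3)·(15.625N)^(2/3) = 400.
Solving, N = 8 and K = 125.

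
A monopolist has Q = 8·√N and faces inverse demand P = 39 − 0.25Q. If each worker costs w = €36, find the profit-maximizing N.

N* = 9

Marginal revenue from the inverse demand is MR = 39 − 0.5Q.
The marginal product is MP_N = 4·N^(-1/2).
A monopolist hires until marginal revenue product equals the wage: MR·MP_N = w.
At N, Q = 8·√N. Substituting and solving: (39 − 4·√N)·4·N^(-1/2) = 36 gives N = 9.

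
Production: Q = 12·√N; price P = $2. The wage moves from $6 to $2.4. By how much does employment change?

ΔN = 21

From P·MP_N = w with MP_N = 6·N^(-1/2), the labor demand is N(w) = (12/w)^(2).
At w = 6: N = 4. At w = 2.4: N = 25.
ΔN = 25 − 4 = 21.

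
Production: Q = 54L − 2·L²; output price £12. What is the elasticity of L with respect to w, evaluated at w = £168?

ε = -0.35

From P·MP_L = w with MP_L = 54 − 4L, labor demand is L(w) = (54 − w/12)/4.
dL/dw = −1/(48) = -1/48.
At w = 168, L = 10, so ε = (dL/dw)·(w/L) = (-1/48)·(168/10) = -0.35.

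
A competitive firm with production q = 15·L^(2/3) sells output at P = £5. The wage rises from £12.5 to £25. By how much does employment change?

From P·MP_L = w with MP_L = 10·L^(-1/3), the labor demand is L(w) = (50/w)^(3).
At w = 12.5: L = 64. At w = 25: L = 8.
ΔL = 8 − 64 = -56.

ΔL = -56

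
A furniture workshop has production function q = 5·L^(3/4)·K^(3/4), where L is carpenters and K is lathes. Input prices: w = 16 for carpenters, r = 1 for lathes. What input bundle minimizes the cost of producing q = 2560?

Cost minimization requires the marginal rate of technical substitution to equal the input-price ratio: MP_L/MP_K = w/r.
Here MP_L/MP_K = (3/4)·(K/L)/(3/4) = (K/L). Setting this equal to 16/1 = 16 gives K = 16L.
Substituting into q = 2560: 5·L^(3/4)·(16L)^(3/4) = 2560.
Solving, L = 16 and K = 256.

L* = 16, K* = 256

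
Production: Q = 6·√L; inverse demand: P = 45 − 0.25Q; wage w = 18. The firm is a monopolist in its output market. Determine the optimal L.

L* = 25

Marginal revenue from the inverse demand is MR = 45 − 0.5Q.
The marginal product is MP_L = 3·L^(-1/2).
A monopolist hires until marginal revenue product equals the wage: MR·MP_L = w.
At L, Q = 6·√L. Substituting and solving: (45 − 3·√L)·3·L^(-1/2) = 18 gives L = 25.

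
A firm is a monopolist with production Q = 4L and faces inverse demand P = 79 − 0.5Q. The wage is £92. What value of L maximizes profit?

Marginal revenue from the inverse demand is MR = 79 − Q.
The marginal product is MP_L = 4.
A monopolist hires until marginal revenue product equals the wage: MR·MP_L = w.
(79 − 4L)·4 = 92, so L = 14.

L* = 14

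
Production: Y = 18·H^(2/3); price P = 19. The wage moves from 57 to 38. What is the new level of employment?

From P·MP_H = w with MP_H = 12·H^(-1/3), the labor demand is H(w) = (228/w)^(3).
At w = 57: H = 64. At w = 38: H = 216.

H* = 216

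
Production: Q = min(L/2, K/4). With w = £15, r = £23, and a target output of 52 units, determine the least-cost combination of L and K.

With a fixed-proportions technology, the cost-minimizing bundle uses no slack in either input: L/2 = K/4 = Q.
So L = 2·52 = 104 and K = 4·52 = 208.

L* = 104, K* = 208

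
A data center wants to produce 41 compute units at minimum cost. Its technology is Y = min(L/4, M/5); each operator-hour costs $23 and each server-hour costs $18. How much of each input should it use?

L* = 164, M* = 205

With a fixed-proportions technology, the cost-minimizing bundle uses no slack in either input: L/4 = M/5 = Y.
So L = 4·41 = 164 and M = 5·41 = 205.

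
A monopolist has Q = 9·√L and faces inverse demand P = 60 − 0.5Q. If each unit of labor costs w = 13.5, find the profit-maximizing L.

Marginal revenue from the inverse demand is MR = 60 − Q.
The marginal product is MP_L = 4.5·L^(-1/2).
A monopolist hires until marginal revenue product equals the wage: MR·MP_L = w.
At L, Q = 9·√L. Substituting and solving: (60 − 9·√L)·4.5·L^(-1/2) = 13.5 gives L = 25.

L* = 25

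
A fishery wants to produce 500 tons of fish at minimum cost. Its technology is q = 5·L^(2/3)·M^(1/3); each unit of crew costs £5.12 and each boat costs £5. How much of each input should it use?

Cost minimization requires the marginal rate of technical substitution to equal the input-price ratio: MP_L/MP_M = w/r.
Here MP_L/MP_M = (2/3)·(M/L)/(1/3) = 2·(M/L). Setting this equal to 5.12/5 = 1.024 gives M = 0.512L.
Substituting into q = 500: 5·L^(2/3)·(0.512L)^(1/3) = 500.
Solving, L = 125 and M = 64.

L* = 125, M* = 64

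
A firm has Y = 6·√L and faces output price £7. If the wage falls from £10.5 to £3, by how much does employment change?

ΔL = 45

From P·MP_L = w with MP_L = 3·L^(-1/2), the labor demand is L(w) = (21/w)^(2).
At w = 10.5: L = 4. At w = 3: L = 49.
ΔL = 49 − 4 = 45.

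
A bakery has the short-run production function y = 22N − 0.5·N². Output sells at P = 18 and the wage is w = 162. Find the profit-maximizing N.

N* = 13

The marginal product of N is MP_N = 22 − N.
A price-taking firm hires until the value of the marginal product equals the wage: P·MP_N = w, so 18·(22 − N) = 162.
Then 22 − N = 9, giving N = 13.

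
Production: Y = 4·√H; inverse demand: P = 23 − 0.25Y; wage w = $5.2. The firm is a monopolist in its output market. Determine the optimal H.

Marginal revenue from the inverse demand is MR = 23 − 0.5Y.
The marginal product is MP_H = 2·H^(-1/2).
A monopolist hires until marginal revenue product equals the wage: MR·MP_H = w.
At H, Y = 4·√H. Substituting and solving: (23 − 2·√H)·2·H^(-1/2) = 5.2 gives H = 25.

H* = 25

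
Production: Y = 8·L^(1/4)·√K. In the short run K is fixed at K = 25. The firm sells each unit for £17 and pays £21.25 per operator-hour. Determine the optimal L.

L* = 16

With K = 25, MP_L = (1/4)·8·L^(-3/4)·25^(1/2) = 10·L^(-3/4).
Profit maximization for a price taker requires P·MP_L = w: 17·10·L^(-3/4) = 21.25.
So L^(-3/4) = 0.125, which gives L = 16.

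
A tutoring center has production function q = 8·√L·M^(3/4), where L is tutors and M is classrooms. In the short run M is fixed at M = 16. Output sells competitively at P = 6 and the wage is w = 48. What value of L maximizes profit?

With M = 16, MP_L = (1/2)·8·L^(-1/2)·16^(3/4) = 32·L^(-1/2).
Profit maximization for a price taker requires P·MP_L = w: 6·32·L^(-1/2) = 48.
So L^(-1/2) = 0.25, which gives L = 16.

L* = 16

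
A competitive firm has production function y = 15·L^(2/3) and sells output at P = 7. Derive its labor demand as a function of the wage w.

L(w) = 343000/w³

MP_L = (2/3)·15·L^(-1/3) = 10·L^(-1/3).
Setting P·MP_L = w: 70·L^(-1/3) = w.
Solving for L: L^(-1/3) = w/70, so L = (70/w)^(3).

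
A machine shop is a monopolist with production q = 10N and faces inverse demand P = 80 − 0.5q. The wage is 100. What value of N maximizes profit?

N* = 7

Marginal revenue from the inverse demand is MR = 80 − q.
The marginal product is MP_N = 10.
A monopolist hires until marginal revenue product equals the wage: MR·MP_N = w.
(80 − 10N)·10 = 100, so N = 7.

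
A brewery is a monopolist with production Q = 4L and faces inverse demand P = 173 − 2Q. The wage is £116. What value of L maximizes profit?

L* = 9

Marginal revenue from the inverse demand is MR = 173 − 4Q.
The marginal product is MP_L = 4.
A monopolist hires until marginal revenue product equals the wage: MR·MP_L = w.
(173 − 16L)·4 = 116, so L = 9.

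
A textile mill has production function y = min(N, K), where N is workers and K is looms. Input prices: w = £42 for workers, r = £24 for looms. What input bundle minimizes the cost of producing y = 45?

N* = 45, K* = 45

With a fixed-proportions technology, the cost-minimizing bundle uses no slack in either input: N = K = y.
So N = 45 and K = 45.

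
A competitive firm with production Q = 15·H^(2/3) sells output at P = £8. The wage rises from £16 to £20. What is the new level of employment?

H* = 64

From P·MP_H = w with MP_H = 10·H^(-1/3), the labor demand is H(w) = (80/w)^(3).
At w = 16: H = 125. At w = 20: H = 64.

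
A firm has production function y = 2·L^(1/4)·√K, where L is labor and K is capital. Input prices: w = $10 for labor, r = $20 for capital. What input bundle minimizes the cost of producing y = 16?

Cost minimization requires the marginal rate of technical substitution to equal the input-price ratio: MP_L/MP_K = w/r.
Here MP_L/MP_K = (1/4)·(K/L)/(1/2) = 0.5·(K/L). Setting this equal to 10/20 = 0.5 gives K = L.
Substituting into y = 16: 2·L^(1/4)·(L)^(1/2) = 16.
Solving, L = 16 and K = 16.

L* = 16, K* = 16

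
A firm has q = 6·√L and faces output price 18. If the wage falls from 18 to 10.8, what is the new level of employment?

From P·MP_L = w with MP_L = 3·L^(-1/2), the labor demand is L(w) = (54/w)^(2).
At w = 18: L = 9. At w = 10.8: L = 25.

L* = 25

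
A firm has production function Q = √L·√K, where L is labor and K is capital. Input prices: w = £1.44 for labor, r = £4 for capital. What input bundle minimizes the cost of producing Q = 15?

Cost minimization requires the marginal rate of technical substitution to equal the input-price ratio: MP_L/MP_K = w/r.
Here MP_L/MP_K = (1/2)·(K/L)/(1/2) = (K/L). Setting this equal to 1.44/4 = 0.36 gives K = 0.36L.
Substituting into Q = 15: L^(1/2)·(0.36L)^(1/2) = 15.
Solving, L = 25 and K = 9.

L* = 25, K* = 9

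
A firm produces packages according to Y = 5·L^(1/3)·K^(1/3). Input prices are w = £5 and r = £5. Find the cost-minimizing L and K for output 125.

Cost minimization requires the marginal rate of technical substitution to equal the input-price ratio: MP_L/MP_K = w/r.
Here MP_L/MP_K = (1/3)·(K/L)/(1/3) = (K/L). Setting this equal to 5/5 = 1 gives K = L.
Substituting into Y = 125: 5·L^(1/3)·(L)^(1/3) = 125.
Solving, L = 125 and K = 125.

L* = 125, K* = 125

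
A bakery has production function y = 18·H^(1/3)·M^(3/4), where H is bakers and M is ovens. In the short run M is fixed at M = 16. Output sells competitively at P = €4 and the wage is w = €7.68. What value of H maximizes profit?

H* = 125

With M = 16, MP_H = (1/3)·18·H^(-2/3)·16^(3/4) = 48·H^(-2/3).
Profit maximization for a price taker requires P·MP_H = w: 4·48·H^(-2/3) = 7.68.
So H^(-2/3) = 0.04, which gives H = 125.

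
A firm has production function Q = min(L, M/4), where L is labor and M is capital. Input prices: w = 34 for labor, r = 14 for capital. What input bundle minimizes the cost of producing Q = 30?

With a fixed-proportions technology, the cost-minimizing bundle uses no slack in either input: L = M/4 = Q.
So L = 30 and M = 4·30 = 120.

L* = 30, M* = 120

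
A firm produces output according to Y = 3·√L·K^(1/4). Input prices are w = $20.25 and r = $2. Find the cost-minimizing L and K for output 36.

Cost minimization requires the marginal rate of technical substitution to equal the input-price ratio: MP_L/MP_K = w/r.
Here MP_L/MP_K = (1/2)·(K/L)/(1/4) = 2·(K/L). Setting this equal to 20.25/2 = 10.125 gives K = 5.0625L.
Substituting into Y = 36: 3·L^(1/2)·(5.0625L)^(1/4) = 36.
Solving, L = 16 and K = 81.

L* = 16, K* = 81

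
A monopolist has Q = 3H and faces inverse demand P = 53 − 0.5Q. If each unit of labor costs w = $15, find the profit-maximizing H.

Marginal revenue from the inverse demand is MR = 53 − Q.
The marginal product is MP_H = 3.
A monopolist hires until marginal revenue product equals the wage: MR·MP_H = w.
(53 − 3H)·3 = 15, so H = 16.

H* = 16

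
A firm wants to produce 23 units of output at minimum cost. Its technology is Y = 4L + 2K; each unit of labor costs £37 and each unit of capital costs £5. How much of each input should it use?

The inputs are perfect substitutes, so the firm uses whichever has the lower cost per unit of output.
Cost per unit of output via L is w/4 = 9.25; via K it is r/2 = 2.5. K is cheaper.
Producing Y = 23 with K alone: L = 0, K = 11.5.

L* = 0, K* = 11.5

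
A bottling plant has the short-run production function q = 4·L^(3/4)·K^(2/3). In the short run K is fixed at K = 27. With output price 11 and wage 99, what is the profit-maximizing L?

With K = 27, MP_L = (3/4)·4·L^(-1/4)·27^(2/3) = 27·L^(-1/4).
Profit maximization for a price taker requires P·MP_L = w: 11·27·L^(-1/4) = 99.
So L^(-1/4) = 1/3, which gives L = 81.

L* = 81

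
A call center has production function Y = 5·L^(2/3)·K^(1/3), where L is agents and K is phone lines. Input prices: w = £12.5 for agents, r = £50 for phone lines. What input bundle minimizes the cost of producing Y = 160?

Cost minimization requires the marginal rate of technical substitution to equal the input-price ratio: MP_L/MP_K = w/r.
Here MP_L/MP_K = (2/3)·(K/L)/(1/3) = 2·(K/L). Setting this equal to 12.5/50 = 0.25 gives K = 0.125L.
Substituting into Y = 160: 5·L^(2/3)·(0.125L)^(1/3) = 160.
Solving, L = 64 and K = 8.

L* = 64, K* = 8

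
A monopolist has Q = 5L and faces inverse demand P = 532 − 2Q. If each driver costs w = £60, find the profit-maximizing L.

Marginal revenue from the inverse demand is MR = 532 − 4Q.
The marginal product is MP_L = 5.
A monopolist hires until marginal revenue product equals the wage: MR·MP_L = w.
(532 − 20L)·5 = 60, so L = 26.

L* = 26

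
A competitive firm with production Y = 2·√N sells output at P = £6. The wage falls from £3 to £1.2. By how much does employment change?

From P·MP_N = w with MP_N = N^(-1/2), the labor demand is N(w) = (6/w)^(2).
At w = 3: N = 4. At w = 1.2: N = 25.
ΔN = 25 − 4 = 21.

ΔN = 21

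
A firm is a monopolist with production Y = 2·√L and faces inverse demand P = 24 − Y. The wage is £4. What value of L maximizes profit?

L* = 9

Marginal revenue from the inverse demand is MR = 24 − 2Y.
The marginal product is MP_L = L^(-1/2).
A monopolist hires until marginal revenue product equals the wage: MR·MP_L = w.
At L, Y = 2·√L. Substituting and solving: (24 − 4·√L)·L^(-1/2) = 4 gives L = 9.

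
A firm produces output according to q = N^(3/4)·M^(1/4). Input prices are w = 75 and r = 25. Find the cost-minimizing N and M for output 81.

N* = 81, M* = 81

Cost minimization requires the marginal rate of technical substitution to equal the input-price ratio: MP_N/MP_M = w/r.
Here MP_N/MP_M = (3/4)·(M/N)/(1/4) = 3·(M/N). Setting this equal to 75/25 = 3 gives M = N.
Substituting into q = 81: N^(3/4)·(N)^(1/4) = 81.
Solving, N = 81 and M = 81.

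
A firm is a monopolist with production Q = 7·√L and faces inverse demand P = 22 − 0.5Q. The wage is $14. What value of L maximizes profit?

L* = 4

Marginal revenue from the inverse demand is MR = 22 − Q.
The marginal product is MP_L = 3.5·L^(-1/2).
A monopolist hires until marginal revenue product equals the wage: MR·MP_L = w.
At L, Q = 7·√L. Substituting and solving: (22 − 7·√L)·3.5·L^(-1/2) = 14 gives L = 4.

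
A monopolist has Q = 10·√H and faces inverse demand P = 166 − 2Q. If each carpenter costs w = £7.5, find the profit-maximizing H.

H* = 16

Marginal revenue from the inverse demand is MR = 166 − 4Q.
The marginal product is MP_H = 5·H^(-1/2).
A monopolist hires until marginal revenue product equals the wage: MR·MP_H = w.
At H, Q = 10·√H. Substituting and solving: (166 − 40·√H)·5·H^(-1/2) = 7.5 gives H = 16.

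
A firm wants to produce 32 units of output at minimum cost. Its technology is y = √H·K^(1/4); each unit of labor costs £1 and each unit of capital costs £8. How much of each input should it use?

H* = 256, K* = 16

Cost minimization requires the marginal rate of technical substitution to equal the input-price ratio: MP_H/MP_K = w/r.
Here MP_H/MP_K = (1/2)·(K/H)/(1/4) = 2·(K/H). Setting this equal to 1/8 = 0.125 gives K = 0.0625H.
Substituting into y = 32: H^(1/2)·(0.0625H)^(1/4) = 32.
Solving, H = 256 and K = 16.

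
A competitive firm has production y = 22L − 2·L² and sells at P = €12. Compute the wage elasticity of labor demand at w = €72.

From P·MP_L = w with MP_L = 22 − 4L, labor demand is L(w) = (22 − w/12)/4.
dL/dw = −1/(48) = -1/48.
At w = 72, L = 4, so ε = (dL/dw)·(w/L) = (-1/48)·(72/4) = -0.375.

ε = -0.375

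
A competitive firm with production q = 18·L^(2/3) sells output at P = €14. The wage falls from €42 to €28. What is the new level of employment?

From P·MP_L = w with MP_L = 12·L^(-1/3), the labor demand is L(w) = (168/w)^(3).
At w = 42: L = 64. At w = 28: L = 216.

L* = 216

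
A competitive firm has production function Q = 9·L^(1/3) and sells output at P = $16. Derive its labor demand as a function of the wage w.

L(w) = (48/w)^(3/2)

MP_L = (1/3)·9·L^(-2/3) = 3·L^(-2/3).
Setting P·MP_L = w: 48·L^(-2/3) = w.
Solving for L: L^(-2/3) = w/48, so L = (48/w)^(3/2).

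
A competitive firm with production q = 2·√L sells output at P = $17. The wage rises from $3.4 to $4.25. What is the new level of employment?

From P·MP_L = w with MP_L = L^(-1/2), the labor demand is L(w) = (17/w)^(2).
At w = 3.4: L = 25. At w = 4.25: L = 16.

L* = 16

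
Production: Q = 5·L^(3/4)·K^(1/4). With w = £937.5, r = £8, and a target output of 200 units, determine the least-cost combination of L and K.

L* = 16, K* = 625

Cost minimization requires the marginal rate of technical substitution to equal the input-price ratio: MP_L/MP_K = w/r.
Here MP_L/MP_K = (3/4)·(K/L)/(1/4) = 3·(K/L). Setting this equal to 937.5/8 = 117.1875 gives K = 39.0625L.
Substituting into Q = 200: 5·L^(3/4)·(39.0625L)^(1/4) = 200.
Solving, L = 16 and K = 625.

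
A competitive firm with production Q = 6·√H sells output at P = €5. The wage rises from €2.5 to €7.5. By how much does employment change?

From P·MP_H = w with MP_H = 3·H^(-1/2), the labor demand is H(w) = (15/w)^(2).
At w = 2.5: H = 36. At w = 7.5: H = 4.
ΔH = 4 − 36 = -32.

ΔH = -32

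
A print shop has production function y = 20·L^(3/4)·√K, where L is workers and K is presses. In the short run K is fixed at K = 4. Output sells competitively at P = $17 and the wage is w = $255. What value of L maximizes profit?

L* = 16

With K = 4, MP_L = (3/4)·20·L^(-1/4)·4^(1/2) = 30·L^(-1/4).
Profit maximization for a price taker requires P·MP_L = w: 17·30·L^(-1/4) = 255.
So L^(-1/4) = 0.5, which gives L = 16.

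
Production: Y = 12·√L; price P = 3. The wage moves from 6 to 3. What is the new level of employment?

From P·MP_L = w with MP_L = 6·L^(-1/2), the labor demand is L(w) = (18/w)^(2).
At w = 6: L = 9. At w = 3: L = 36.

L* = 36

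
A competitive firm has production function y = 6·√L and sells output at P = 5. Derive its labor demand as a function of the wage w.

MP_L = (1/2)·6·L^(-1/2) = 3·L^(-1/2).
Setting P·MP_L = w: 15·L^(-1/2) = w.
Solving for L: L^(-1/2) = w/15, so L = (15/w)^(2).

L(w) = 225/w²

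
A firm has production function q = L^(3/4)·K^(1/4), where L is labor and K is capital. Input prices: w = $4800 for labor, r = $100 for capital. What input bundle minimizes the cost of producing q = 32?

Cost minimization requires the marginal rate of technical substitution to equal the input-price ratio: MP_L/MP_K = w/r.
Here MP_L/MP_K = (3/4)·(K/L)/(1/4) = 3·(K/L). Setting this equal to 4800/100 = 48 gives K = 16L.
Substituting into q = 32: L^(3/4)·(16L)^(1/4) = 32.
Solving, L = 16 and K = 256.

L* = 16, K* = 256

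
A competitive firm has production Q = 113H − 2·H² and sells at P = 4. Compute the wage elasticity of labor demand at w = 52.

From P·MP_H = w with MP_H = 113 − 4H, labor demand is H(w) = (113 − w/4)/4.
dH/dw = −1/(16) = -0.0625.
At w = 52, H = 25, so ε = (dH/dw)·(w/H) = (-0.0625)·(52/25) = -0.13.

ε = -0.13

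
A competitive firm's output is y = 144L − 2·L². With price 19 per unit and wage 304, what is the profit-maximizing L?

L* = 32

The marginal product of L is MP_L = 144 − 4L.
A price-taking firm hires until the value of the marginal product equals the wage: P·MP_L = w, so 19·(144 − 4L) = 304.
Then 144 − 4L = 16, giving L = 32.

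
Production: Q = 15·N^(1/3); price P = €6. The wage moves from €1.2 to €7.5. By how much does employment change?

ΔN = -117

From P·MP_N = w with MP_N = 5·N^(-2/3), the labor demand is N(w) = (30/w)^(3/2).
At w = 1.2: N = 125. At w = 7.5: N = 8.
ΔN = 8 − 125 = -117.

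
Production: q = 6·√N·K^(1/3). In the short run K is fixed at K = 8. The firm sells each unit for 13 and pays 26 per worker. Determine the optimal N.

With K = 8, MP_N = (1/2)·6·N^(-1/2)·8^(1/3) = 6·N^(-1/2).
Profit maximization for a price taker requires P·MP_N = w: 13·6·N^(-1/2) = 26.
So N^(-1/2) = 1/3, which gives N = 9.

N* = 9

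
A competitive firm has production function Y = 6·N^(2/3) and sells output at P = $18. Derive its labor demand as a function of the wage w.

N(w) = 373248/w³

MP_N = (2/3)·6·N^(-1/3) = 4·N^(-1/3).
Setting P·MP_N = w: 72·N^(-1/3) = w.
Solving for N: N^(-1/3) = w/72, so N = (72/w)^(3).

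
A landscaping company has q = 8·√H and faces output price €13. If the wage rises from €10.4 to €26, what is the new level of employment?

From P·MP_H = w with MP_H = 4·H^(-1/2), the labor demand is H(w) = (52/w)^(2).
At w = 10.4: H = 25. At w = 26: H = 4.

H* = 4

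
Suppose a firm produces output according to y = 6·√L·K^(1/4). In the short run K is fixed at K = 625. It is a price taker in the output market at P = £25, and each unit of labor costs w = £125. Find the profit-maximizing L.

With K = 625, MP_L = (1/2)·6·L^(-1/2)·625^(1/4) = 15·L^(-1/2).
Profit maximization for a price taker requires P·MP_L = w: 25·15·L^(-1/2) = 125.
So L^(-1/2) = 1/3, which gives L = 9.

L* = 9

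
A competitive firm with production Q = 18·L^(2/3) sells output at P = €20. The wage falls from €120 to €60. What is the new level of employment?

From P·MP_L = w with MP_L = 12·L^(-1/3), the labor demand is L(w) = (240/w)^(3).
At w = 120: L = 8. At w = 60: L = 64.

L* = 64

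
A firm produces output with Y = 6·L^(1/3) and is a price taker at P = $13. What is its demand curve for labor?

MP_L = (1/3)·6·L^(-2/3) = 2·L^(-2/3).
Setting P·MP_L = w: 26·L^(-2/3) = w.
Solving for L: L^(-2/3) = w/26, so L = (26/w)^(3/2).

L(w) = (26/w)^(3/2)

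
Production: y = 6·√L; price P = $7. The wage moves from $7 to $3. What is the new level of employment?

From P·MP_L = w with MP_L = 3·L^(-1/2), the labor demand is L(w) = (21/w)^(2).
At w = 7: L = 9. At w = 3: L = 49.

L* = 49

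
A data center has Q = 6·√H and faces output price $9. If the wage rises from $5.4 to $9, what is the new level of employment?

H* = 9

From P·MP_H = w with MP_H = 3·H^(-1/2), the labor demand is H(w) = (27/w)^(2).
At w = 5.4: H = 25. At w = 9: H = 9.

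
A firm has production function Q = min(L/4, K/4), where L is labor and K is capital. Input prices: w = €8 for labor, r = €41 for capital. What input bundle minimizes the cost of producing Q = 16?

L* = 64, K* = 64

With a fixed-proportions technology, the cost-minimizing bundle uses no slack in either input: L/4 = K/4 = Q.
So L = 4·16 = 64 and K = 4·16 = 64.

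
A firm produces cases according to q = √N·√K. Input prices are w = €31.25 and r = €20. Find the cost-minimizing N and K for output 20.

N* = 16, K* = 25

Cost minimization requires the marginal rate of technical substitution to equal the input-price ratio: MP_N/MP_K = w/r.
Here MP_N/MP_K = (1/2)·(K/N)/(1/2) = (K/N). Setting this equal to 31.25/20 = 1.5625 gives K = 1.5625N.
Substituting into q = 20: N^(1/2)·(1.5625N)^(1/2) = 20.
Solving, N = 16 and K = 25.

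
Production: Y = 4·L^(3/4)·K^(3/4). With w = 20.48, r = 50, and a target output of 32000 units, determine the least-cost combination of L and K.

L* = 625, K* = 256

Cost minimization requires the marginal rate of technical substitution to equal the input-price ratio: MP_L/MP_K = w/r.
Here MP_L/MP_K = (3/4)·(K/L)/(3/4) = (K/L). Setting this equal to 20.48/50 = 0.4096 gives K = 0.4096L.
Substituting into Y = 32000: 4·L^(3/4)·(0.4096L)^(3/4) = 32000.
Solving, L = 625 and K = 256.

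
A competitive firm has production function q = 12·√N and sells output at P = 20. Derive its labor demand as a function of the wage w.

N(w) = 14400/w²

MP_N = (1/2)·12·N^(-1/2) = 6·N^(-1/2).
Setting P·MP_N = w: 120·N^(-1/2) = w.
Solving for N: N^(-1/2) = w/120, so N = (120/w)^(2).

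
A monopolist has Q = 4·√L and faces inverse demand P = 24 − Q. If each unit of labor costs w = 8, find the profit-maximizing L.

L* = 4

Marginal revenue from the inverse demand is MR = 24 − 2Q.
The marginal product is MP_L = 2·L^(-1/2).
A monopolist hires until marginal revenue product equals the wage: MR·MP_L = w.
At L, Q = 4·√L. Substituting and solving: (24 − 8·√L)·2·L^(-1/2) = 8 gives L = 4.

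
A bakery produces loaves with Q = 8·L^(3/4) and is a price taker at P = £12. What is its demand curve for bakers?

MP_L = (3/4)·8·L^(-1/4) = 6·L^(-1/4).
Setting P·MP_L = w: 72·L^(-1/4) = w.
Solving for L: L^(-1/4) = w/72, so L = (72/w)^(4).

L(w) = (72/w)^(4)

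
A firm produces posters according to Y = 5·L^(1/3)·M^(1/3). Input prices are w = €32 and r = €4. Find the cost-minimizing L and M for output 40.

Cost minimization requires the marginal rate of technical substitution to equal the input-price ratio: MP_L/MP_M = w/r.
Here MP_L/MP_M = (1/3)·(M/L)/(1/3) = (M/L). Setting this equal to 32/4 = 8 gives M = 8L.
Substituting into Y = 40: 5·L^(1/3)·(8L)^(1/3) = 40.
Solving, L = 8 and M = 64.

L* = 8, M* = 64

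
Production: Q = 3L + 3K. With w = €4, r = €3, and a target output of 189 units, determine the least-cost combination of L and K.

The inputs are perfect substitutes, so the firm uses whichever has the lower cost per unit of output.
Cost per unit of output via L is w/3 = 4/3; via K it is r/3 = 1. K is cheaper.
Producing Q = 189 with K alone: L = 0, K = 63.

L* = 0, K* = 63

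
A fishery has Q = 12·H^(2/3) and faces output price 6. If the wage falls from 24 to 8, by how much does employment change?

From P·MP_H = w with MP_H = 8·H^(-1/3), the labor demand is H(w) = (48/w)^(3).
At w = 24: H = 8. At w = 8: H = 216.
ΔH = 216 − 8 = 208.

ΔH = 208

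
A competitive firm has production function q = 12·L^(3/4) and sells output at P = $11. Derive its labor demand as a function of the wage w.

MP_L = (3/4)·12·L^(-1/4) = 9·L^(-1/4).
Setting P·MP_L = w: 99·L^(-1/4) = w.
Solving for L: L^(-1/4) = w/99, so L = (99/w)^(4).

L(w) = (99/w)^(4)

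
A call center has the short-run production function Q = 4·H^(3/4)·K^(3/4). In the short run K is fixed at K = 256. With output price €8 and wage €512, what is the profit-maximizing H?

With K = 256, MP_H = (3/4)·4·H^(-1/4)·256^(3/4) = 192·H^(-1/4).
Profit maximization for a price taker requires P·MP_H = w: 8·192·H^(-1/4) = 512.
So H^(-1/4) = 1/3, which gives H = 81.

H* = 81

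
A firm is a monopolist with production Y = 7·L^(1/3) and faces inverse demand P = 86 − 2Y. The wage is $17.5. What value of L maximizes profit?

L* = 8

Marginal revenue from the inverse demand is MR = 86 − 4Y.
The marginal product is MP_L = (7/3)·L^(-2/3).
A monopolist hires until marginal revenue product equals the wage: MR·MP_L = w.
At L, Y = 7·L^(1/3). Substituting and solving: (86 − 28·L^(1/3))·(7/3)·L^(-2/3) = 17.5 gives L = 8.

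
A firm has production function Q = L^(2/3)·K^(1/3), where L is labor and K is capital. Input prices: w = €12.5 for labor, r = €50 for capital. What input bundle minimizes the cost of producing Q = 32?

Cost minimization requires the marginal rate of technical substitution to equal the input-price ratio: MP_L/MP_K = w/r.
Here MP_L/MP_K = (2/3)·(K/L)/(1/3) = 2·(K/L). Setting this equal to 12.5/50 = 0.25 gives K = 0.125L.
Substituting into Q = 32: L^(2/3)·(0.125L)^(1/3) = 32.
Solving, L = 64 and K = 8.

L* = 64, K* = 8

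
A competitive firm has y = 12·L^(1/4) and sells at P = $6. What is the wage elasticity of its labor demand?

MP_L = (1/4)·12·L^(-3/4), so P·MP_L = w gives 18·L^(-3/4) = w.
Solving, L(w) = (18/w)^(4/3). This is a constant-elasticity form: L ∝ w^(−4/3), so ε = −4/3.

ε = -4/3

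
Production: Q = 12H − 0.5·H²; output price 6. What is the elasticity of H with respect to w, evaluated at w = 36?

From P·MP_H = w with MP_H = 12 − H, labor demand is H(w) = 12 − w/6.
dH/dw = −1/(6) = -1/6.
At w = 36, H = 6, so ε = (dH/dw)·(w/H) = (-1/6)·(36/6) = -1.

ε = -1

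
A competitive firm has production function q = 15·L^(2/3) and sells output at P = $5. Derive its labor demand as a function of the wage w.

L(w) = 125000/w³

MP_L = (2/3)·15·L^(-1/3) = 10·L^(-1/3).
Setting P·MP_L = w: 50·L^(-1/3) = w.
Solving for L: L^(-1/3) = w/50, so L = (50/w)^(3).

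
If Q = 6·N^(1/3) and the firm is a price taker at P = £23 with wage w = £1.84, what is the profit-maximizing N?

MP_N = (1/3)·6·N^(-2/3) = 2·N^(-2/3).
Profit maximization for a price taker requires P·MP_N = w: 23·2·N^(-2/3) = 1.84.
So N^(-2/3) = 0.04, which gives N = 125.

N* = 125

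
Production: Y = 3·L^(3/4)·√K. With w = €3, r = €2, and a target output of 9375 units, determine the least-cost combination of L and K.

L* = 625, K* = 625

Cost minimization requires the marginal rate of technical substitution to equal the input-price ratio: MP_L/MP_K = w/r.
Here MP_L/MP_K = (3/4)·(K/L)/(1/2) = 1.5·(K/L). Setting this equal to 3/2 = 1.5 gives K = L.
Substituting into Y = 9375: 3·L^(3/4)·(L)^(1/2) = 9375.
Solving, L = 625 and K = 625.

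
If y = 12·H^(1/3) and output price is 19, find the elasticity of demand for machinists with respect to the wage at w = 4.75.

ε = -1.5

MP_H = (1/3)·12·H^(-2/3), so P·MP_H = w gives 76·H^(-2/3) = w.
Solving, H(w) = (76/w)^(3/2). This is a constant-elasticity form: H ∝ w^(−3/2), so ε = −3/2.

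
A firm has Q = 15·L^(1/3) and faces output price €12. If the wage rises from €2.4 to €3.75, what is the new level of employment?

From P·MP_L = w with MP_L = 5·L^(-2/3), the labor demand is L(w) = (60/w)^(3/2).
At w = 2.4: L = 125. At w = 3.75: L = 64.

L* = 64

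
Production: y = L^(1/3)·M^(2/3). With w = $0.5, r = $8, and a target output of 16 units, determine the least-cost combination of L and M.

L* = 64, M* = 8

Cost minimization requires the marginal rate of technical substitution to equal the input-price ratio: MP_L/MP_M = w/r.
Here MP_L/MP_M = (1/3)·(M/L)/(2/3) = 0.5·(M/L). Setting this equal to 0.5/8 = 0.0625 gives M = 0.125L.
Substituting into y = 16: L^(1/3)·(0.125L)^(2/3) = 16.
Solving, L = 64 and M = 8.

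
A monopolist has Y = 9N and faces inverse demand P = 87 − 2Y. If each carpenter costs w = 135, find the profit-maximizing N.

N* = 2

Marginal revenue from the inverse demand is MR = 87 − 4Y.
The marginal product is MP_N = 9.
A monopolist hires until marginal revenue product equals the wage: MR·MP_N = w.
(87 − 36N)·9 = 135, so N = 2.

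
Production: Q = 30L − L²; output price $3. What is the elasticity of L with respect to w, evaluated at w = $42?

From P·MP_L = w with MP_L = 30 − 2L, labor demand is L(w) = (30 − w/3)/2.
dL/dw = −1/(6) = -1/6.
At w = 42, L = 8, so ε = (dL/dw)·(w/L) = (-1/6)·(42/8) = -0.875.

ε = -0.875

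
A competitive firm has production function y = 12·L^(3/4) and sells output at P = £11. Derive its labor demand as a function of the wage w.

L(w) = (99/w)^(4)

MP_L = (3/4)·12·L^(-1/4) = 9·L^(-1/4).
Setting P·MP_L = w: 99·L^(-1/4) = w.
Solving for L: L^(-1/4) = w/99, so L = (99/w)^(4).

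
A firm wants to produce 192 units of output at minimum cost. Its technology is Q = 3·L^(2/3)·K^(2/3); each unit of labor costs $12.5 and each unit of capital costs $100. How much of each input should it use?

L* = 64, K* = 8

Cost minimization requires the marginal rate of technical substitution to equal the input-price ratio: MP_L/MP_K = w/r.
Here MP_L/MP_K = (2/3)·(K/L)/(2/3) = (K/L). Setting this equal to 12.5/100 = 0.125 gives K = 0.125L.
Substituting into Q = 192: 3·L^(2/3)·(0.125L)^(2/3) = 192.
Solving, L = 64 and K = 8.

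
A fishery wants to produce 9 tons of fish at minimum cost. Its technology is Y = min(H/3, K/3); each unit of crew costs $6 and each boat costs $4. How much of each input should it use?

With a fixed-proportions technology, the cost-minimizing bundle uses no slack in either input: H/3 = K/3 = Y.
So H = 3·9 = 27 and K = 3·9 = 27.

H* = 27, K* = 27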